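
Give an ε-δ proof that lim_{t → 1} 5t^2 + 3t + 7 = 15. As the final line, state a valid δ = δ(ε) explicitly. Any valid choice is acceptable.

Suppose ε > 0. We want δ > 0 such that 0 < |t − 1| < δ implies |(5t^2 + 3t + 7) − 15| < ε.
(5t^2 + 3t + 7) − 15 = 5t^2 + 3t - 8 = (t − 1)(5t + 8).
So |(5t^2 + 3t + 7) − 15| = |t − 1|·|5t + 8|.
Require δ ≤ 1. Then |t − 1| < 1 gives |t| < 2, and by the triangle inequality |5t + 8| ≤ 5·2 + 8 = 18.
Hence |(5t^2 + 3t + 7) − 15| ≤ 18|t − 1| < ε provided |t − 1| < ε/18.
Take δ = min(1, ε/18). Then 0 < |t − 1| < δ gives both |t − 1| < 1 and |t − 1| < ε/18, so |(5t^2 + 3t + 7) − 15| < ε.

δ = min(1, ε/18)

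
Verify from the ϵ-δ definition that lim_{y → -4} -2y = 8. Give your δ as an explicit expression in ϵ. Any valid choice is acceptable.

Fix ϵ > 0. We need δ > 0 so that 0 < |y + 4| < δ implies |(-2y) − 8| < ϵ.
|(-2y) − 8| = |-2y - 8| = 2|y + 4|.
So 2|y + 4| < ϵ exactly when |y + 4| < ϵ/2.
Take δ = ϵ/2. If 0 < |y + 4| < δ then |(-2y) − 8| = 2|y + 4| < 2·(ϵ/2) = ϵ.

δ = ϵ/2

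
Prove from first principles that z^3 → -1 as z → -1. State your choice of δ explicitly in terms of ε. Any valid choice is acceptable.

δ = min(1, ε/7)

Suppose ε > 0. We seek δ > 0 with 0 < |z + 1| < δ ⇒ |z^3 + 1| < ε.
Factor: z^3 + 1 = (z + 1)(z^2 - z + 1), so |z^3 + 1| = |z + 1|·|z^2 - z + 1|.
Impose δ ≤ 1 so that |z| < 2; then |z^2 - z + 1| ≤ 7.
Hence |z^3 + 1| ≤ 7|z + 1|, which is < ε once |z + 1| < ε/7.
Take δ = min(1, ε/7). If 0 < |z + 1| < δ then both bounds hold and |z^3 + 1| ≤ 7|z + 1| < 7·(ε/7) = ε.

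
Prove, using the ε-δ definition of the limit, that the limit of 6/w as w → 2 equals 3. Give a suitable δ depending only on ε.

Let ε > 0 be given. We seek δ > 0 such that 0 < |w − 2| < δ implies |6/w − 3| < ε.
|6/w − 3| = 6·|2 − w|/(2·|w|) = 6|w − 2|/(2|w|).
Require δ ≤ 1 so that |w| > 2 − 1 = 1, hence 2|w| > 2.
Then |6/w − 3| < 6|w − 2|/2, which is < ε when |w − 2| < (1/3)ε.
Take δ = min(1, (1/3)ε). Then 0 < |w − 2| < δ gives both |w − 2| < 1 and |w − 2| < (1/3)ε, so |6/w − 3| < ε.

δ = min(1, (1/3)ε)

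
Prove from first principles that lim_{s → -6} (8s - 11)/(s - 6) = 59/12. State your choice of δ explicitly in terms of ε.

δ = min(6, (72/37)ε)

Let ε > 0 be given. We want δ > 0 with 0 < |s + 6| < δ ⇒ |(8s - 11)/(s - 6) − (59/12)| < ε.
Combining over a common denominator, (8s - 11)/(s - 6) − (59/12) = [(8s - 11)·(-12) − (-59)·(s - 6)] / [(-12)·(s - 6)] = -37(s + 6) / ((-12)(s - 6)).
So |(8s - 11)/(s - 6) − (59/12)| = 37|s + 6| / (12·|s − 6|).
Restrict δ ≤ 6. Then |s + 6| < 6 gives |s − 6| = |(s + 6) + (-12)| ≥ 12 − 6 = 6.
Hence |(8s - 11)/(s - 6) − (59/12)| < 37|s + 6|/(12·6) = (37/72)|s + 6|, which is < ε once |s + 6| < (72/37)ε.
Take δ = min(6, (72/37)ε). Then 0 < |s + 6| < δ forces both bounds, so |(8s - 11)/(s - 6) − (59/12)| < ε.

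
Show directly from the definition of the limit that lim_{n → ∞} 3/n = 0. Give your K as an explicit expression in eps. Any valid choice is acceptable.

K = 3/eps

Fix eps > 0. For n ≥ 1, |3/n − 0| = 3/(n) ≤ 3/n.
We need 3/n < eps, i.e. n > 3/eps.
Take K = 3/eps. If n > K then |3/n| ≤ 3/n < eps.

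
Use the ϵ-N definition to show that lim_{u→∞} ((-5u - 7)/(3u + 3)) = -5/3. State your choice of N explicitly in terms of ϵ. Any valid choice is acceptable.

Let ϵ > 0 be given. We seek N > 0 such that u > N implies |(-5u - 7)/(3u + 3) + 5/3| < ϵ.
(-5u - 7)/(3u + 3) + 5/3 = (3(-5u - 7) − (-5)(3u + 3)) / (3(3u + 3)) = -6/(3(3u + 3)).
For u > 0 we have 3u + 3 > 3u, so |(-5u - 7)/(3u + 3) + 5/3| = 6/(3(3u + 3)) < 6/(3·3u) = (2/3)/u.
Thus |(-5u - 7)/(3u + 3) + 5/3| < ϵ whenever u > (2/3)/ϵ.
Take N = (2/3)/ϵ. If u > N then |(-5u - 7)/(3u + 3) + 5/3| < (2/3)/u < ϵ.

N = (2/3)/ϵ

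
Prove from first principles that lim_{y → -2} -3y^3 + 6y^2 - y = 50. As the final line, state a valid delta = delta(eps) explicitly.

delta = min(1, eps/88)

Fix eps > 0. We want delta > 0 such that 0 < |y + 2| < delta implies |(-3y^3 + 6y^2 - y) − 50| < eps.
(-3y^3 + 6y^2 - y) − 50 = -3y^3 + 6y^2 - y - 50 = (y + 2)(-3y^2 + 12y - 25).
So |(-3y^3 + 6y^2 - y) − 50| = |y + 2|·|-3y^2 + 12y - 25|.
Require delta ≤ 1. Then |y + 2| < 1 gives |y| < 3, and by the triangle inequality |-3y^2 + 12y - 25| ≤ 3·3^2 + 12·3 + 25 = 88.
Hence |(-3y^3 + 6y^2 - y) − 50| ≤ 88|y + 2| < eps provided |y + 2| < eps/88.
Take delta = min(1, eps/88). Then 0 < |y + 2| < delta gives both |y + 2| < 1 and |y + 2| < eps/88, so |(-3y^3 + 6y^2 - y) − 50| < eps.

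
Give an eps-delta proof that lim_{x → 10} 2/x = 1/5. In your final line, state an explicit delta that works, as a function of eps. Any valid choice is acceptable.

Suppose eps > 0. We seek delta > 0 such that 0 < |x − 10| < delta implies |2/x − (1/5)| < eps.
|2/x − (1/5)| = 2·|10 − x|/(10·|x|) = 2|x − 10|/(10|x|).
Restrict delta ≤ 5. Then |x − 10| < 5 gives |x| > 5, so 10|x| > 50.
Then |2/x − (1/5)| < 2|x − 10|/50, which is < eps when |x − 10| < 25eps.
Take delta = min(5, 25eps). Then 0 < |x − 10| < delta gives both |x − 10| < 5 and |x − 10| < 25eps, so |2/x − (1/5)| < eps.

delta = min(5, 25eps)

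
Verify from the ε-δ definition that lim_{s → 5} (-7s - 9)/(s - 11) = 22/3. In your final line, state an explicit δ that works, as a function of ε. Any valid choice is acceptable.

δ = min(3, (9/43)ε)

Suppose ε > 0. We want δ > 0 with 0 < |s − 5| < δ ⇒ |(-7s - 9)/(s - 11) − (22/3)| < ε.
Combining over a common denominator, (-7s - 9)/(s - 11) − (22/3) = [(-7s - 9)·(-6) − (-44)·(s - 11)] / [(-6)·(s - 11)] = 86(s − 5) / ((-6)(s - 11)).
So |(-7s - 9)/(s - 11) − (22/3)| = 86|s − 5| / (6·|s − 11|).
Require δ ≤ 3, so |s − 11| ≥ |-6| − |s − 5| > 6 − 3 = 3.
Hence |(-7s - 9)/(s - 11) − (22/3)| < 86|s − 5|/(6·3) = (43/9)|s − 5|, which is < ε once |s − 5| < (9/43)ε.
Take δ = min(3, (9/43)ε). Then 0 < |s − 5| < δ forces both bounds, so |(-7s - 9)/(s - 11) − (22/3)| < ε.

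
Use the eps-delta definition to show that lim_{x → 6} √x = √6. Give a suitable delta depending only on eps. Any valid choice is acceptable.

delta = min(6, √6·eps)

Let eps > 0 be given. We want delta > 0 such that 0 < |x − 6| < delta implies |√x − √6| < eps.
Multiplying by the conjugate, |√x − √6| = |x − 6|/(√x + √6).
Restrict delta ≤ 6 so that |x − 6| < 6 forces x > 0, and then √x + √6 > √6.
Hence |√x − √6| < |x − 6|/√6, which is < eps once |x − 6| < √6·eps.
Take delta = min(6, √6·eps). If 0 < |x − 6| < delta then x > 0 and |√x − √6| < |x − 6|/√6 < eps.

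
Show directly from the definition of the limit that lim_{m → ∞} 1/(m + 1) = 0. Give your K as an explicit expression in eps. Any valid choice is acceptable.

Let eps > 0 be given. For m ≥ 1, |1/(m + 1) − 0| = 1/(m + 1) ≤ 1/m.
We need 1/m < eps, i.e. m > 1/eps.
Take K = 1/eps. If m > K then |1/(m + 1)| ≤ 1/m < eps.

K = 1/eps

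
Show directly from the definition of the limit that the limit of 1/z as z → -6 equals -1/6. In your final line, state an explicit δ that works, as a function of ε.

Let ε > 0 be given. We seek δ > 0 such that 0 < |z + 6| < δ implies |1/z + 1/6| < ε.
|1/z + 1/6| = |-6 − z|/(6·|z|) = |z + 6|/(6|z|).
Require δ ≤ 3 so that |z| > 6 − 3 = 3, hence 6|z| > 18.
Then |1/z + 1/6| < |z + 6|/18, which is < ε when |z + 6| < 18ε.
Take δ = min(3, 18ε). Then 0 < |z + 6| < δ gives both |z + 6| < 3 and |z + 6| < 18ε, so |1/z + 1/6| < ε.

δ = min(3, 18ε)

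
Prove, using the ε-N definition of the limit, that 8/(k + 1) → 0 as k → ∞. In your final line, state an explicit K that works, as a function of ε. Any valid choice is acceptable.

K = 8/ε

Let ε > 0 be given. For k ≥ 1, |8/(k + 1) − 0| = 8/(k + 1) ≤ 8/k.
We need 8/k < ε, i.e. k > 8/ε.
Take K = 8/ε. If k > K then |8/(k + 1)| ≤ 8/k < ε.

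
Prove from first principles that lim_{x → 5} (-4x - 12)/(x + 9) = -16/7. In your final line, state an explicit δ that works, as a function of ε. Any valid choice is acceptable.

δ = min(7, (49/12)ε)

Suppose ε > 0. We want δ > 0 with 0 < |x − 5| < δ ⇒ |(-4x - 12)/(x + 9) + 16/7| < ε.
Combining over a common denominator, (-4x - 12)/(x + 9) + 16/7 = [(-4x - 12)·14 − (-32)·(x + 9)] / [14·(x + 9)] = -24(x − 5) / (14(x + 9)).
So |(-4x - 12)/(x + 9) + 16/7| = 24|x − 5| / (14·|x + 9|).
Restrict δ ≤ 7. Then |x − 5| < 7 gives |x + 9| = |(x − 5) + 14| ≥ 14 − 7 = 7.
Hence |(-4x - 12)/(x + 9) + 16/7| < 24|x − 5|/(14·7) = (12/49)|x − 5|, which is < ε once |x − 5| < (49/12)ε.
Take δ = min(7, (49/12)ε). Then 0 < |x − 5| < δ forces both bounds, so |(-4x - 12)/(x + 9) + 16/7| < ε.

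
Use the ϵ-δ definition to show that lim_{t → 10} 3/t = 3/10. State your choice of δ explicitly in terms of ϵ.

δ = min(5, (50/3)ϵ)

Suppose ϵ > 0. We seek δ > 0 such that 0 < |t − 10| < δ implies |3/t − (3/10)| < ϵ.
|3/t − (3/10)| = 3·|10 − t|/(10·|t|) = 3|t − 10|/(10|t|).
Restrict δ ≤ 5. Then |t − 10| < 5 gives |t| > 5, so 10|t| > 50.
Then |3/t − (3/10)| < 3|t − 10|/50, which is < ϵ when |t − 10| < (50/3)ϵ.
Take δ = min(5, (50/3)ϵ). Then 0 < |t − 10| < δ gives both |t − 10| < 5 and |t − 10| < (50/3)ϵ, so |3/t − (3/10)| < ϵ.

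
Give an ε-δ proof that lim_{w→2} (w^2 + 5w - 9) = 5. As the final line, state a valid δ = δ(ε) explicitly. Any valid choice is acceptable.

δ = min(1, ε/10)

Let ε > 0. We want δ > 0 such that 0 < |w − 2| < δ implies |(w^2 + 5w - 9) − 5| < ε.
(w^2 + 5w - 9) − 5 = w^2 + 5w - 14 = (w − 2)(w + 7).
So |(w^2 + 5w - 9) − 5| = |w − 2|·|w + 7|.
Assume first that |w − 2| < 1, so |w| < 3. Then |w + 7| ≤ 3 + 7 = 10.
Hence |(w^2 + 5w - 9) − 5| ≤ 10|w − 2| < ε provided |w − 2| < ε/10.
Take δ = min(1, ε/10). Then 0 < |w − 2| < δ gives both |w − 2| < 1 and |w − 2| < ε/10, so |(w^2 + 5w - 9) − 5| < ε.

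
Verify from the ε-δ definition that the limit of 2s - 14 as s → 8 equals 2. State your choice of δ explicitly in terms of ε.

δ = ε/2

Let ε > 0 be given. We need δ > 0 so that 0 < |s − 8| < δ implies |(2s - 14) − 2| < ε.
Since (2s - 14) − 2 = 2(s − 8), we have |(2s - 14) − 2| = 2|s − 8|.
Thus it suffices that |s − 8| < ε/2.
Take δ = ε/2. If 0 < |s − 8| < δ then |(2s - 14) − 2| = 2|s − 8| < 2·(ε/2) = ε.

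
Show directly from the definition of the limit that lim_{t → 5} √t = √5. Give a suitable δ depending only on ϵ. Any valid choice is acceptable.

δ = min(5, √5·ϵ)

Let ϵ > 0 be given. We want δ > 0 such that 0 < |t − 5| < δ implies |√t − √5| < ϵ.
Multiplying by the conjugate, |√t − √5| = |t − 5|/(√t + √5).
Restrict δ ≤ 5 so that |t − 5| < 5 forces t > 0, and then √t + √5 > √5.
Hence |√t − √5| < |t − 5|/√5, which is < ϵ once |t − 5| < √5·ϵ.
Take δ = min(5, √5·ϵ). If 0 < |t − 5| < δ then t > 0 and |√t − √5| < |t − 5|/√5 < ϵ.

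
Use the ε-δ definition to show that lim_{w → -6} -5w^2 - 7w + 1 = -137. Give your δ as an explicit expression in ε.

Suppose ε > 0. We want δ > 0 such that 0 < |w + 6| < δ implies |(-5w^2 - 7w + 1) + 137| < ε.
(-5w^2 - 7w + 1) + 137 = -5w^2 - 7w + 138 = (w + 6)(-5w + 23).
So |(-5w^2 - 7w + 1) + 137| = |w + 6|·|-5w + 23|.
Require δ ≤ 1. Then |w + 6| < 1 gives |w| < 7, and by the triangle inequality |-5w + 23| ≤ 5·7 + 23 = 58.
Hence |(-5w^2 - 7w + 1) + 137| ≤ 58|w + 6| < ε provided |w + 6| < ε/58.
Choosing δ = min(1, ε/58) ensures both conditions, hence |(-5w^2 - 7w + 1) + 137| < ε.

δ = min(1, ε/58)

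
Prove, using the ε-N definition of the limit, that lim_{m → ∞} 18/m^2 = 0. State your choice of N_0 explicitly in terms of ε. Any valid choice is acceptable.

N_0 = (18/ε)^{1/2}

Fix ε > 0. For m ≥ 1, |18/m^2 − 0| = 18/m^2.
18/m^2 < ε ⇔ m^2 > 18/ε ⇔ m > (18/ε)^{1/2}.
Take N_0 = (18/ε)^{1/2}. Then m > N_0 implies 18/m^2 < ε.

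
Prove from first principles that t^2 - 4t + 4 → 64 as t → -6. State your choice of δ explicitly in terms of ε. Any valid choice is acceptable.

Fix ε > 0. We want δ > 0 such that 0 < |t + 6| < δ implies |(t^2 - 4t + 4) − 64| < ε.
(t^2 - 4t + 4) − 64 = t^2 - 4t - 60 = (t + 6)(t - 10).
So |(t^2 - 4t + 4) − 64| = |t + 6|·|t - 10|.
Assume first that |t + 6| < 2, so |t| < 8. Then |t - 10| ≤ 8 + 10 = 18.
Hence |(t^2 - 4t + 4) − 64| ≤ 18|t + 6| < ε provided |t + 6| < ε/18.
Take δ = min(2, ε/18). Then 0 < |t + 6| < δ gives both |t + 6| < 2 and |t + 6| < ε/18, so |(t^2 - 4t + 4) − 64| < ε.

δ = min(2, ε/18)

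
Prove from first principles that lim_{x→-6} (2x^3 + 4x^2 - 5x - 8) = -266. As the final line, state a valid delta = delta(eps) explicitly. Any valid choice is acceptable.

Suppose eps > 0. We want delta > 0 such that 0 < |x + 6| < delta implies |(2x^3 + 4x^2 - 5x - 8) + 266| < eps.
(2x^3 + 4x^2 - 5x - 8) + 266 = 2x^3 + 4x^2 - 5x + 258 = (x + 6)(2x^2 - 8x + 43).
So |(2x^3 + 4x^2 - 5x - 8) + 266| = |x + 6|·|2x^2 - 8x + 43|.
Require delta ≤ 1. Then |x + 6| < 1 gives |x| < 7, and by the triangle inequality |2x^2 - 8x + 43| ≤ 2·7^2 + 8·7 + 43 = 197.
Hence |(2x^3 + 4x^2 - 5x - 8) + 266| ≤ 197|x + 6| < eps provided |x + 6| < eps/197.
Choosing delta = min(1, eps/197) ensures both conditions, hence |(2x^3 + 4x^2 - 5x - 8) + 266| < eps.

delta = min(1, eps/197)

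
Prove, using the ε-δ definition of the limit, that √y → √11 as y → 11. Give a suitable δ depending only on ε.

δ = min(11, √11·ε)

Fix ε > 0. We want δ > 0 such that 0 < |y − 11| < δ implies |√y − √11| < ε.
Rationalise: √y − √11 = (y − 11)/(√y + √11), so |√y − √11| = |y − 11|/(√y + √11).
Restrict δ ≤ 11 so that |y − 11| < 11 forces y > 0, and then √y + √11 > √11.
Hence |√y − √11| < |y − 11|/√11, which is < ε once |y − 11| < √11·ε.
Take δ = min(11, √11·ε). If 0 < |y − 11| < δ then y > 0 and |√y − √11| < |y − 11|/√11 < ε.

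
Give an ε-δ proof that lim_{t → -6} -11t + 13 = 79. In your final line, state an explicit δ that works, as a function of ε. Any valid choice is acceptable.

Fix ε > 0. We need δ > 0 so that 0 < |t + 6| < δ implies |(-11t + 13) − 79| < ε.
Since (-11t + 13) − 79 = -11(t + 6), we have |(-11t + 13) − 79| = 11|t + 6|.
So 11|t + 6| < ε exactly when |t + 6| < ε/11.
Choosing δ = ε/11 gives |(-11t + 13) − 79| = 11|t + 6| < ε whenever |t + 6| < δ.

δ = ε/11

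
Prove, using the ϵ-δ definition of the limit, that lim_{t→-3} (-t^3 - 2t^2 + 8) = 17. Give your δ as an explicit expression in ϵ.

δ = min(2, ϵ/33)

Let ϵ > 0. We want δ > 0 such that 0 < |t + 3| < δ implies |(-t^3 - 2t^2 + 8) − 17| < ϵ.
(-t^3 - 2t^2 + 8) − 17 = -t^3 - 2t^2 - 9 = (t + 3)(-t^2 + t - 3).
So |(-t^3 - 2t^2 + 8) − 17| = |t + 3|·|-t^2 + t - 3|.
Require δ ≤ 2. Then |t + 3| < 2 gives |t| < 5, and by the triangle inequality |-t^2 + t - 3| ≤ 5^2 + 5 + 3 = 33.
Hence |(-t^3 - 2t^2 + 8) − 17| ≤ 33|t + 3| < ϵ provided |t + 3| < ϵ/33.
Take δ = min(2, ϵ/33). Then 0 < |t + 3| < δ gives both |t + 3| < 2 and |t + 3| < ϵ/33, so |(-t^3 - 2t^2 + 8) − 17| < ϵ.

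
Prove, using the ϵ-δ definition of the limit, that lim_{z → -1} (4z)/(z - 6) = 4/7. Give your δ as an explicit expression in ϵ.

δ = min(7/2, (49/48)ϵ)

Suppose ϵ > 0. We want δ > 0 with 0 < |z + 1| < δ ⇒ |(4z)/(z - 6) − (4/7)| < ϵ.
Combining over a common denominator, (4z)/(z - 6) − (4/7) = [(4z)·(-7) − (-4)·(z - 6)] / [(-7)·(z - 6)] = -24(z + 1) / ((-7)(z - 6)).
So |(4z)/(z - 6) − (4/7)| = 24|z + 1| / (7·|z − 6|).
Require δ ≤ 7/2, so |z − 6| ≥ |-7| − |z + 1| > 7 − 7/2 = 7/2.
Hence |(4z)/(z - 6) − (4/7)| < 24|z + 1|/(7·(7/2)) = (48/49)|z + 1|, which is < ϵ once |z + 1| < (49/48)ϵ.
Take δ = min(7/2, (49/48)ϵ). Then 0 < |z + 1| < δ forces both bounds, so |(4z)/(z - 6) − (4/7)| < ϵ.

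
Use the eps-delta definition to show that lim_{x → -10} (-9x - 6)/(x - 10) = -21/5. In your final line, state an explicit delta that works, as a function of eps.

delta = min(10, (25/12)eps)

Suppose eps > 0. We want delta > 0 with 0 < |x + 10| < delta ⇒ |(-9x - 6)/(x - 10) + 21/5| < eps.
Combining over a common denominator, (-9x - 6)/(x - 10) + 21/5 = [(-9x - 6)·(-20) − 84·(x - 10)] / [(-20)·(x - 10)] = 96(x + 10) / ((-20)(x - 10)).
So |(-9x - 6)/(x - 10) + 21/5| = 96|x + 10| / (20·|x − 10|).
Restrict delta ≤ 10. Then |x + 10| < 10 gives |x − 10| = |(x + 10) + (-20)| ≥ 20 − 10 = 10.
Hence |(-9x - 6)/(x - 10) + 21/5| < 96|x + 10|/(20·10) = (12/25)|x + 10|, which is < eps once |x + 10| < (25/12)eps.
Take delta = min(10, (25/12)eps). Then 0 < |x + 10| < delta forces both bounds, so |(-9x - 6)/(x - 10) + 21/5| < eps.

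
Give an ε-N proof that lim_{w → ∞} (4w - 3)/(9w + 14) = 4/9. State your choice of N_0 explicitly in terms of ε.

N_0 = (83/81)/ε

Let ε > 0. We seek N_0 > 0 such that w > N_0 implies |(4w - 3)/(9w + 14) − (4/9)| < ε.
(4w - 3)/(9w + 14) − (4/9) = (9(4w - 3) − 4(9w + 14)) / (9(9w + 14)) = -83/(9(9w + 14)).
For w > 0 we have 9w + 14 > 9w, so |(4w - 3)/(9w + 14) − (4/9)| = 83/(9(9w + 14)) < 83/(9·9w) = (83/81)/w.
Thus |(4w - 3)/(9w + 14) − (4/9)| < ε whenever w > (83/81)/ε.
Take N_0 = (83/81)/ε. If w > N_0 then |(4w - 3)/(9w + 14) − (4/9)| < (83/81)/w < ε.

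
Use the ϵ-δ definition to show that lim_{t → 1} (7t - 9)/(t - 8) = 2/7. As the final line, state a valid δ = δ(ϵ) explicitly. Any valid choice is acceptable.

δ = min(7/2, (49/94)ϵ)

Fix ϵ > 0. We want δ > 0 with 0 < |t − 1| < δ ⇒ |(7t - 9)/(t - 8) − (2/7)| < ϵ.
Combining over a common denominator, (7t - 9)/(t - 8) − (2/7) = [(7t - 9)·(-7) − (-2)·(t - 8)] / [(-7)·(t - 8)] = -47(t − 1) / ((-7)(t - 8)).
So |(7t - 9)/(t - 8) − (2/7)| = 47|t − 1| / (7·|t − 8|).
Restrict δ ≤ 7/2. Then |t − 1| < 7/2 gives |t − 8| = |(t − 1) + (-7)| ≥ 7 − 7/2 = 7/2.
Hence |(7t - 9)/(t - 8) − (2/7)| < 47|t − 1|/(7·(7/2)) = (94/49)|t − 1|, which is < ϵ once |t − 1| < (49/94)ϵ.
Take δ = min(7/2, (49/94)ϵ). Then 0 < |t − 1| < δ forces both bounds, so |(7t - 9)/(t - 8) − (2/7)| < ϵ.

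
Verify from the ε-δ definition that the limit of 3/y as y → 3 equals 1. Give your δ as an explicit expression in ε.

δ = min(3/2, (3/2)ε)

Let ε > 0. We seek δ > 0 such that 0 < |y − 3| < δ implies |3/y − 1| < ε.
|3/y − 1| = 3·|3 − y|/(3·|y|) = 3|y − 3|/(3|y|).
Require δ ≤ 3/2 so that |y| > 3 − 3/2 = 3/2, hence 3|y| > 9/2.
Then |3/y − 1| < 3|y − 3|/(9/2), which is < ε when |y − 3| < (3/2)ε.
Take δ = min(3/2, (3/2)ε). Then 0 < |y − 3| < δ gives both |y − 3| < 3/2 and |y − 3| < (3/2)ε, so |3/y − 1| < ε.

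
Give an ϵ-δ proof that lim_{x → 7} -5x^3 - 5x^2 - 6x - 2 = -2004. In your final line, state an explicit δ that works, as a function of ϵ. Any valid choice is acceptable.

δ = min(2, ϵ/1051)

Let ϵ > 0. We want δ > 0 such that 0 < |x − 7| < δ implies |(-5x^3 - 5x^2 - 6x - 2) + 2004| < ϵ.
(-5x^3 - 5x^2 - 6x - 2) + 2004 = -5x^3 - 5x^2 - 6x + 2002 = (x − 7)(-5x^2 - 40x - 286).
So |(-5x^3 - 5x^2 - 6x - 2) + 2004| = |x − 7|·|-5x^2 - 40x - 286|.
Require δ ≤ 2. Then |x − 7| < 2 gives |x| < 9, and by the triangle inequality |-5x^2 - 40x - 286| ≤ 5·9^2 + 40·9 + 286 = 1051.
Hence |(-5x^3 - 5x^2 - 6x - 2) + 2004| ≤ 1051|x − 7| < ϵ provided |x − 7| < ϵ/1051.
Take δ = min(2, ϵ/1051). Then 0 < |x − 7| < δ gives both |x − 7| < 2 and |x − 7| < ϵ/1051, so |(-5x^3 - 5x^2 - 6x - 2) + 2004| < ϵ.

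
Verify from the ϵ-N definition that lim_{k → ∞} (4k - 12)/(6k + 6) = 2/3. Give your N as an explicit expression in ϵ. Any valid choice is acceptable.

N = (8/3)/ϵ

Fix ϵ > 0. For k ≥ 1, |(4k - 12)/(6k + 6) − (2/3)| = |-96|/(6(6k + 6)) = 96/(6(6k + 6)).
Since 6k + 6 ≥ 6k for k ≥ 1, this is ≤ 96/(6·6k) = (8/3)/k.
So |(4k - 12)/(6k + 6) − (2/3)| < ϵ whenever k > (8/3)/ϵ.
Take N = (8/3)/ϵ. If k > N then |(4k - 12)/(6k + 6) − (2/3)| ≤ (8/3)/k < ϵ.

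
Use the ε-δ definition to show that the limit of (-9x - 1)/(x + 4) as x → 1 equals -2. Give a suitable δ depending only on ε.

δ = min(5/2, (5/14)ε)

Suppose ε > 0. We want δ > 0 with 0 < |x − 1| < δ ⇒ |(-9x - 1)/(x + 4) + 2| < ε.
Combining over a common denominator, (-9x - 1)/(x + 4) + 2 = [(-9x - 1)·5 − (-10)·(x + 4)] / [5·(x + 4)] = -35(x − 1) / (5(x + 4)).
So |(-9x - 1)/(x + 4) + 2| = 35|x − 1| / (5·|x + 4|).
Restrict δ ≤ 5/2. Then |x − 1| < 5/2 gives |x + 4| = |(x − 1) + 5| ≥ 5 − 5/2 = 5/2.
Hence |(-9x - 1)/(x + 4) + 2| < 35|x − 1|/(5·(5/2)) = (14/5)|x − 1|, which is < ε once |x − 1| < (5/14)ε.
Take δ = min(5/2, (5/14)ε). Then 0 < |x − 1| < δ forces both bounds, so |(-9x - 1)/(x + 4) + 2| < ε.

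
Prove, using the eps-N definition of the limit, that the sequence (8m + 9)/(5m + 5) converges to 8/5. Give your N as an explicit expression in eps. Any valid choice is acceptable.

N = (1/5)/eps

Suppose eps > 0. For m ≥ 1, |(8m + 9)/(5m + 5) − (8/5)| = |5|/(5(5m + 5)) = 5/(5(5m + 5)).
Since 5m + 5 ≥ 5m for m ≥ 1, this is ≤ 5/(5·5m) = (1/5)/m.
So |(8m + 9)/(5m + 5) − (8/5)| < eps whenever m > (1/5)/eps.
Take N = (1/5)/eps. If m > N then |(8m + 9)/(5m + 5) − (8/5)| ≤ (1/5)/m < eps.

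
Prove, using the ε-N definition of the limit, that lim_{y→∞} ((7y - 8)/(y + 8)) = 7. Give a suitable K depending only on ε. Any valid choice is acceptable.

Let ε > 0 be given. We seek K > 0 such that y > K implies |(7y - 8)/(y + 8) − 7| < ε.
(7y - 8)/(y + 8) − 7 = ((7y - 8) − 7(y + 8)) / ((y + 8)) = -64/((y + 8)).
For y > 0 we have y + 8 > y, so |(7y - 8)/(y + 8) − 7| = 64/((y + 8)) < 64/(y) = 64/y.
Thus |(7y - 8)/(y + 8) − 7| < ε whenever y > 64/ε.
Take K = 64/ε. If y > K then |(7y - 8)/(y + 8) − 7| < 64/y < ε.

K = 64/ε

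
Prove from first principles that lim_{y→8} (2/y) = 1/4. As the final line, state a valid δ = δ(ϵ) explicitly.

δ = min(4, 16ϵ)

Let ϵ > 0 be given. We seek δ > 0 such that 0 < |y − 8| < δ implies |2/y − (1/4)| < ϵ.
|2/y − (1/4)| = 2·|8 − y|/(8·|y|) = 2|y − 8|/(8|y|).
Restrict δ ≤ 4. Then |y − 8| < 4 gives |y| > 4, so 8|y| > 32.
Then |2/y − (1/4)| < 2|y − 8|/32, which is < ϵ when |y − 8| < 16ϵ.
Take δ = min(4, 16ϵ). Then 0 < |y − 8| < δ gives both |y − 8| < 4 and |y − 8| < 16ϵ, so |2/y − (1/4)| < ϵ.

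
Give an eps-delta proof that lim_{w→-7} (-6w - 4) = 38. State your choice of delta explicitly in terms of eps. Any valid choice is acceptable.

Let eps > 0. We need delta > 0 so that 0 < |w + 7| < delta implies |(-6w - 4) − 38| < eps.
|(-6w - 4) − 38| = |-6w - 42| = 6|w + 7|.
So 6|w + 7| < eps exactly when |w + 7| < eps/6.
Choosing delta = eps/6 gives |(-6w - 4) − 38| = 6|w + 7| < eps whenever |w + 7| < delta.

delta = eps/6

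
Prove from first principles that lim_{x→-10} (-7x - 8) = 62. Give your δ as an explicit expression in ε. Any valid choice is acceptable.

Let ε > 0. We need δ > 0 so that 0 < |x + 10| < δ implies |(-7x - 8) − 62| < ε.
|(-7x - 8) − 62| = |-7x - 70| = 7|x + 10|.
Thus it suffices that |x + 10| < ε/7.
Take δ = ε/7. If 0 < |x + 10| < δ then |(-7x - 8) − 62| = 7|x + 10| < 7·(ε/7) = ε.

δ = ε/7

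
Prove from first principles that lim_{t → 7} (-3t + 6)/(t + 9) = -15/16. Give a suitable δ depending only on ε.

Let ε > 0 be given. We want δ > 0 with 0 < |t − 7| < δ ⇒ |(-3t + 6)/(t + 9) + 15/16| < ε.
Combining over a common denominator, (-3t + 6)/(t + 9) + 15/16 = [(-3t + 6)·16 − (-15)·(t + 9)] / [16·(t + 9)] = -33(t − 7) / (16(t + 9)).
So |(-3t + 6)/(t + 9) + 15/16| = 33|t − 7| / (16·|t + 9|).
Require δ ≤ 8, so |t + 9| ≥ |16| − |t − 7| > 16 − 8 = 8.
Hence |(-3t + 6)/(t + 9) + 15/16| < 33|t − 7|/(16·8) = (33/128)|t − 7|, which is < ε once |t − 7| < (128/33)ε.
Take δ = min(8, (128/33)ε). Then 0 < |t − 7| < δ forces both bounds, so |(-3t + 6)/(t + 9) + 15/16| < ε.

δ = min(8, (128/33)ε)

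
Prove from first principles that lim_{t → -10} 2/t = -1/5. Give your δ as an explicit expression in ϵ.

Fix ϵ > 0. We seek δ > 0 such that 0 < |t + 10| < δ implies |2/t + 1/5| < ϵ.
|2/t + 1/5| = 2·|-10 − t|/(10·|t|) = 2|t + 10|/(10|t|).
Require δ ≤ 5 so that |t| > 10 − 5 = 5, hence 10|t| > 50.
Then |2/t + 1/5| < 2|t + 10|/50, which is < ϵ when |t + 10| < 25ϵ.
Take δ = min(5, 25ϵ). Then 0 < |t + 10| < δ gives both |t + 10| < 5 and |t + 10| < 25ϵ, so |2/t + 1/5| < ϵ.

δ = min(5, 25ϵ)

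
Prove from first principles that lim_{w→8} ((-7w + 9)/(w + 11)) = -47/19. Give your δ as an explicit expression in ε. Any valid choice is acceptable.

Let ε > 0. We want δ > 0 with 0 < |w − 8| < δ ⇒ |(-7w + 9)/(w + 11) + 47/19| < ε.
Combining over a common denominator, (-7w + 9)/(w + 11) + 47/19 = [(-7w + 9)·19 − (-47)·(w + 11)] / [19·(w + 11)] = -86(w − 8) / (19(w + 11)).
So |(-7w + 9)/(w + 11) + 47/19| = 86|w − 8| / (19·|w + 11|).
Restrict δ ≤ 19/2. Then |w − 8| < 19/2 gives |w + 11| = |(w − 8) + 19| ≥ 19 − 19/2 = 19/2.
Hence |(-7w + 9)/(w + 11) + 47/19| < 86|w − 8|/(19·(19/2)) = (172/361)|w − 8|, which is < ε once |w − 8| < (361/172)ε.
Take δ = min(19/2, (361/172)ε). Then 0 < |w − 8| < δ forces both bounds, so |(-7w + 9)/(w + 11) + 47/19| < ε.

δ = min(19/2, (361/172)ε)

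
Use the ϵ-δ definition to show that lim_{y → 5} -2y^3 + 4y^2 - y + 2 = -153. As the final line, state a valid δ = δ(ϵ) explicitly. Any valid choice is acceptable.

δ = min(1, ϵ/139)

Suppose ϵ > 0. We want δ > 0 such that 0 < |y − 5| < δ implies |(-2y^3 + 4y^2 - y + 2) + 153| < ϵ.
(-2y^3 + 4y^2 - y + 2) + 153 = -2y^3 + 4y^2 - y + 155 = (y − 5)(-2y^2 - 6y - 31).
So |(-2y^3 + 4y^2 - y + 2) + 153| = |y − 5|·|-2y^2 - 6y - 31|.
Require δ ≤ 1. Then |y − 5| < 1 gives |y| < 6, and by the triangle inequality |-2y^2 - 6y - 31| ≤ 2·6^2 + 6·6 + 31 = 139.
Hence |(-2y^3 + 4y^2 - y + 2) + 153| ≤ 139|y − 5| < ϵ provided |y − 5| < ϵ/139.
Take δ = min(1, ϵ/139). Then 0 < |y − 5| < δ gives both |y − 5| < 1 and |y − 5| < ϵ/139, so |(-2y^3 + 4y^2 - y + 2) + 153| < ϵ.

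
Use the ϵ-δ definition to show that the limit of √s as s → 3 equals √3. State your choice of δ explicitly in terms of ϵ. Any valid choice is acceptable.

δ = min(3, √3·ϵ)

Suppose ϵ > 0. We want δ > 0 such that 0 < |s − 3| < δ implies |√s − √3| < ϵ.
Rationalise: √s − √3 = (s − 3)/(√s + √3), so |√s − √3| = |s − 3|/(√s + √3).
Restrict δ ≤ 3 so that |s − 3| < 3 forces s > 0, and then √s + √3 > √3.
Hence |√s − √3| < |s − 3|/√3, which is < ϵ once |s − 3| < √3·ϵ.
Take δ = min(3, √3·ϵ). If 0 < |s − 3| < δ then s > 0 and |√s − √3| < |s − 3|/√3 < ϵ.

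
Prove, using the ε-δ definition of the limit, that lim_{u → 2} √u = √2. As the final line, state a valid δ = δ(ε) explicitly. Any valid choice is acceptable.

δ = min(2, √2·ε)

Let ε > 0 be given. We want δ > 0 such that 0 < |u − 2| < δ implies |√u − √2| < ε.
Rationalise: √u − √2 = (u − 2)/(√u + √2), so |√u − √2| = |u − 2|/(√u + √2).
Restrict δ ≤ 2 so that |u − 2| < 2 forces u > 0, and then √u + √2 > √2.
Hence |√u − √2| < |u − 2|/√2, which is < ε once |u − 2| < √2·ε.
Take δ = min(2, √2·ε). If 0 < |u − 2| < δ then u > 0 and |√u − √2| < |u − 2|/√2 < ε.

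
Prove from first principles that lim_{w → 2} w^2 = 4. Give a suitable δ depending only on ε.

δ = min(2, ε/6)

Fix ε > 0. We seek δ > 0 with 0 < |w − 2| < δ ⇒ |w^2 − 4| < ε.
Factor: w^2 − 4 = (w − 2)(w + 2), so |w^2 − 4| = |w − 2|·|w + 2|.
Restrict δ ≤ 2. Then |w − 2| < 2 gives |w| < 4, so by the triangle inequality |w + 2| ≤ 4 + 2 = 6.
Hence |w^2 − 4| ≤ 6|w − 2|, which is < ε once |w − 2| < ε/6.
Take δ = min(2, ε/6). If 0 < |w − 2| < δ then both bounds hold and |w^2 − 4| ≤ 6|w − 2| < 6·(ε/6) = ε.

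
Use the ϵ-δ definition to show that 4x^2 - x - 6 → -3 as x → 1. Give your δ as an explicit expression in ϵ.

δ = min(2, ϵ/15)

Suppose ϵ > 0. We want δ > 0 such that 0 < |x − 1| < δ implies |(4x^2 - x - 6) + 3| < ϵ.
(4x^2 - x - 6) + 3 = 4x^2 - x - 3 = (x − 1)(4x + 3).
So |(4x^2 - x - 6) + 3| = |x − 1|·|4x + 3|.
Assume first that |x − 1| < 2, so |x| < 3. Then |4x + 3| ≤ 4·3 + 3 = 15.
Hence |(4x^2 - x - 6) + 3| ≤ 15|x − 1| < ϵ provided |x − 1| < ϵ/15.
Take δ = min(2, ϵ/15). Then 0 < |x − 1| < δ gives both |x − 1| < 2 and |x − 1| < ϵ/15, so |(4x^2 - x - 6) + 3| < ϵ.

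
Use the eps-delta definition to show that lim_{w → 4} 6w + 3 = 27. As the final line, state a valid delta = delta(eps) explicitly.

delta = eps/6

Fix eps > 0. We need delta > 0 so that 0 < |w − 4| < delta implies |(6w + 3) − 27| < eps.
|(6w + 3) − 27| = |6w - 24| = 6|w − 4|.
Thus it suffices that |w − 4| < eps/6.
Take delta = eps/6. If 0 < |w − 4| < delta then |(6w + 3) − 27| = 6|w − 4| < 6·(eps/6) = eps.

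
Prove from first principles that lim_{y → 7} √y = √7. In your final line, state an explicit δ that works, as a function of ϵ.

δ = min(7, √7·ϵ)

Fix ϵ > 0. We want δ > 0 such that 0 < |y − 7| < δ implies |√y − √7| < ϵ.
Rationalise: √y − √7 = (y − 7)/(√y + √7), so |√y − √7| = |y − 7|/(√y + √7).
Restrict δ ≤ 7 so that |y − 7| < 7 forces y > 0, and then √y + √7 > √7.
Hence |√y − √7| < |y − 7|/√7, which is < ϵ once |y − 7| < √7·ϵ.
Take δ = min(7, √7·ϵ). If 0 < |y − 7| < δ then y > 0 and |√y − √7| < |y − 7|/√7 < ϵ.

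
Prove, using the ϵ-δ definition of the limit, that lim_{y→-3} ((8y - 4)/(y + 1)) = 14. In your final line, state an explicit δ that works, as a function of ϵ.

Let ϵ > 0 be given. We want δ > 0 with 0 < |y + 3| < δ ⇒ |(8y - 4)/(y + 1) − 14| < ϵ.
Combining over a common denominator, (8y - 4)/(y + 1) − 14 = [(8y - 4)·(-2) − (-28)·(y + 1)] / [(-2)·(y + 1)] = 12(y + 3) / ((-2)(y + 1)).
So |(8y - 4)/(y + 1) − 14| = 12|y + 3| / (2·|y + 1|).
Require δ ≤ 1, so |y + 1| ≥ |-2| − |y + 3| > 2 − 1 = 1.
Hence |(8y - 4)/(y + 1) − 14| < 12|y + 3|/(2·1) = 6|y + 3|, which is < ϵ once |y + 3| < (1/6)ϵ.
Take δ = min(1, (1/6)ϵ). Then 0 < |y + 3| < δ forces both bounds, so |(8y - 4)/(y + 1) − 14| < ϵ.

δ = min(1, (1/6)ϵ)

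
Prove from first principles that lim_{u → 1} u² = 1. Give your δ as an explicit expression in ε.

δ = min(1, ε/3)

Let ε > 0. We seek δ > 0 with 0 < |u − 1| < δ ⇒ |u² − 1| < ε.
Factor: u² − 1 = (u − 1)(u + 1), so |u² − 1| = |u − 1|·|u + 1|.
Restrict δ ≤ 1. Then |u − 1| < 1 gives |u| < 2, so by the triangle inequality |u + 1| ≤ 2 + 1 = 3.
Hence |u² − 1| ≤ 3|u − 1|, which is < ε once |u − 1| < ε/3.
Take δ = min(1, ε/3). If 0 < |u − 1| < δ then both bounds hold and |u² − 1| ≤ 3|u − 1| < 3·(ε/3) = ε.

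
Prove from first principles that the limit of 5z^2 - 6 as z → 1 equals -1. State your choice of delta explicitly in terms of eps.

Suppose eps > 0. We want delta > 0 such that 0 < |z − 1| < delta implies |(5z^2 - 6) + 1| < eps.
(5z^2 - 6) + 1 = 5z^2 - 5 = (z − 1)(5z + 5).
So |(5z^2 - 6) + 1| = |z − 1|·|5z + 5|.
Require delta ≤ 1. Then |z − 1| < 1 gives |z| < 2, and by the triangle inequality |5z + 5| ≤ 5·2 + 5 = 15.
Hence |(5z^2 - 6) + 1| ≤ 15|z − 1| < eps provided |z − 1| < eps/15.
Take delta = min(1, eps/15). Then 0 < |z − 1| < delta gives both |z − 1| < 1 and |z − 1| < eps/15, so |(5z^2 - 6) + 1| < eps.

delta = min(1, eps/15)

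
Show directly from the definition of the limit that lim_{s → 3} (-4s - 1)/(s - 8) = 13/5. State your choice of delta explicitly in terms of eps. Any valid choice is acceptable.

delta = min(5/2, (25/66)eps)

Fix eps > 0. We want delta > 0 with 0 < |s − 3| < delta ⇒ |(-4s - 1)/(s - 8) − (13/5)| < eps.
Combining over a common denominator, (-4s - 1)/(s - 8) − (13/5) = [(-4s - 1)·(-5) − (-13)·(s - 8)] / [(-5)·(s - 8)] = 33(s − 3) / ((-5)(s - 8)).
So |(-4s - 1)/(s - 8) − (13/5)| = 33|s − 3| / (5·|s − 8|).
Require delta ≤ 5/2, so |s − 8| ≥ |-5| − |s − 3| > 5 − 5/2 = 5/2.
Hence |(-4s - 1)/(s - 8) − (13/5)| < 33|s − 3|/(5·(5/2)) = (66/25)|s − 3|, which is < eps once |s − 3| < (25/66)eps.
Take delta = min(5/2, (25/66)eps). Then 0 < |s − 3| < delta forces both bounds, so |(-4s - 1)/(s - 8) − (13/5)| < eps.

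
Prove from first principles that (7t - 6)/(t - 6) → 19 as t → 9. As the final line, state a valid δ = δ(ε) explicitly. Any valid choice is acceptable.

δ = min(3/2, (1/8)ε)

Suppose ε > 0. We want δ > 0 with 0 < |t − 9| < δ ⇒ |(7t - 6)/(t - 6) − 19| < ε.
Combining over a common denominator, (7t - 6)/(t - 6) − 19 = [(7t - 6)·3 − 57·(t - 6)] / [3·(t - 6)] = -36(t − 9) / (3(t - 6)).
So |(7t - 6)/(t - 6) − 19| = 36|t − 9| / (3·|t − 6|).
Require δ ≤ 3/2, so |t − 6| ≥ |3| − |t − 9| > 3 − 3/2 = 3/2.
Hence |(7t - 6)/(t - 6) − 19| < 36|t − 9|/(3·(3/2)) = 8|t − 9|, which is < ε once |t − 9| < (1/8)ε.
Take δ = min(3/2, (1/8)ε). Then 0 < |t − 9| < δ forces both bounds, so |(7t - 6)/(t - 6) − 19| < ε.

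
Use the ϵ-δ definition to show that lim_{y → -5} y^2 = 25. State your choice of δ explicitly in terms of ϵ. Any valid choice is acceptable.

Let ϵ > 0 be given. We seek δ > 0 with 0 < |y + 5| < δ ⇒ |y^2 − 25| < ϵ.
Factor: y^2 − 25 = (y + 5)(y - 5), so |y^2 − 25| = |y + 5|·|y - 5|.
Restrict δ ≤ 2. Then |y + 5| < 2 gives |y| < 7, so by the triangle inequality |y - 5| ≤ 7 + 5 = 12.
Hence |y^2 − 25| ≤ 12|y + 5|, which is < ϵ once |y + 5| < ϵ/12.
Take δ = min(2, ϵ/12). If 0 < |y + 5| < δ then both bounds hold and |y^2 − 25| ≤ 12|y + 5| < 12·(ϵ/12) = ϵ.

δ = min(2, ϵ/12)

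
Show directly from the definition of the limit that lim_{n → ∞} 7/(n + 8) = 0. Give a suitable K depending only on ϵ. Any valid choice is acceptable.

K = 7/ϵ

Suppose ϵ > 0. For n ≥ 1, |7/(n + 8) − 0| = 7/(n + 8) ≤ 7/n.
We need 7/n < ϵ, i.e. n > 7/ϵ.
Take K = 7/ϵ. If n > K then |7/(n + 8)| ≤ 7/n < ϵ.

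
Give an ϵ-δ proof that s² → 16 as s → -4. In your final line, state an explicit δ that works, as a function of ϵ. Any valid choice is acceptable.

δ = min(1, ϵ/9)

Let ϵ > 0 be given. We seek δ > 0 with 0 < |s + 4| < δ ⇒ |s² − 16| < ϵ.
Factor: s² − 16 = (s + 4)(s - 4), so |s² − 16| = |s + 4|·|s - 4|.
Impose δ ≤ 1 so that |s| < 5; then |s - 4| ≤ 9.
Hence |s² − 16| ≤ 9|s + 4|, which is < ϵ once |s + 4| < ϵ/9.
Take δ = min(1, ϵ/9). If 0 < |s + 4| < δ then both bounds hold and |s² − 16| ≤ 9|s + 4| < 9·(ϵ/9) = ϵ.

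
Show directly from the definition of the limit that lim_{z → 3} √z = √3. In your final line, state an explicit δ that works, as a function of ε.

δ = min(3, √3·ε)

Fix ε > 0. We want δ > 0 such that 0 < |z − 3| < δ implies |√z − √3| < ε.
Rationalise: √z − √3 = (z − 3)/(√z + √3), so |√z − √3| = |z − 3|/(√z + √3).
Restrict δ ≤ 3 so that |z − 3| < 3 forces z > 0, and then √z + √3 > √3.
Hence |√z − √3| < |z − 3|/√3, which is < ε once |z − 3| < √3·ε.
Take δ = min(3, √3·ε). If 0 < |z − 3| < δ then z > 0 and |√z − √3| < |z − 3|/√3 < ε.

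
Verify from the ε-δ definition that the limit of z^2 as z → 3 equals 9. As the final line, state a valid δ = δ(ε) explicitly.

δ = min(1, ε/7)

Suppose ε > 0. We seek δ > 0 with 0 < |z − 3| < δ ⇒ |z^2 − 9| < ε.
Factor: z^2 − 9 = (z − 3)(z + 3), so |z^2 − 9| = |z − 3|·|z + 3|.
Impose δ ≤ 1 so that |z| < 4; then |z + 3| ≤ 7.
Hence |z^2 − 9| ≤ 7|z − 3|, which is < ε once |z − 3| < ε/7.
Take δ = min(1, ε/7). If 0 < |z − 3| < δ then both bounds hold and |z^2 − 9| ≤ 7|z − 3| < 7·(ε/7) = ε.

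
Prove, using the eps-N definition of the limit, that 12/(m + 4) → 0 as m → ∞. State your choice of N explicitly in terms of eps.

Let eps > 0 be given. For m ≥ 1, |12/(m + 4) − 0| = 12/(m + 4) ≤ 12/m.
We need 12/m < eps, i.e. m > 12/eps.
Take N = 12/eps. If m > N then |12/(m + 4)| ≤ 12/m < eps.

N = 12/eps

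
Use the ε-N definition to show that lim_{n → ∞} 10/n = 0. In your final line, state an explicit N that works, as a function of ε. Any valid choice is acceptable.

N = 10/ε

Fix ε > 0. For n ≥ 1, |10/n − 0| = 10/(n) ≤ 10/n.
We need 10/n < ε, i.e. n > 10/ε.
Take N = 10/ε. If n > N then |10/n| ≤ 10/n < ε.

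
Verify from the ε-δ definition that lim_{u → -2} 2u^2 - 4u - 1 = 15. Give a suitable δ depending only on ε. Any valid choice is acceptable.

Let ε > 0 be given. We want δ > 0 such that 0 < |u + 2| < δ implies |(2u^2 - 4u - 1) − 15| < ε.
(2u^2 - 4u - 1) − 15 = 2u^2 - 4u - 16 = (u + 2)(2u - 8).
So |(2u^2 - 4u - 1) − 15| = |u + 2|·|2u - 8|.
Assume first that |u + 2| < 1, so |u| < 3. Then |2u - 8| ≤ 2·3 + 8 = 14.
Hence |(2u^2 - 4u - 1) − 15| ≤ 14|u + 2| < ε provided |u + 2| < ε/14.
Take δ = min(1, ε/14). Then 0 < |u + 2| < δ gives both |u + 2| < 1 and |u + 2| < ε/14, so |(2u^2 - 4u - 1) − 15| < ε.

δ = min(1, ε/14)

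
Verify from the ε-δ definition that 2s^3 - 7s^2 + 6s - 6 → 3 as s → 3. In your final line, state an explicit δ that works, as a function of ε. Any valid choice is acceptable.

Fix ε > 0. We want δ > 0 such that 0 < |s − 3| < δ implies |(2s^3 - 7s^2 + 6s - 6) − 3| < ε.
(2s^3 - 7s^2 + 6s - 6) − 3 = 2s^3 - 7s^2 + 6s - 9 = (s − 3)(2s^2 - s + 3).
So |(2s^3 - 7s^2 + 6s - 6) − 3| = |s − 3|·|2s^2 - s + 3|.
Require δ ≤ 2. Then |s − 3| < 2 gives |s| < 5, and by the triangle inequality |2s^2 - s + 3| ≤ 2·5^2 + 5 + 3 = 58.
Hence |(2s^3 - 7s^2 + 6s - 6) − 3| ≤ 58|s − 3| < ε provided |s − 3| < ε/58.
Choosing δ = min(2, ε/58) ensures both conditions, hence |(2s^3 - 7s^2 + 6s - 6) − 3| < ε.

δ = min(2, ε/58)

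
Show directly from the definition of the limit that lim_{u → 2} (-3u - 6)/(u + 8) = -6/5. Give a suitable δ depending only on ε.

Fix ε > 0. We want δ > 0 with 0 < |u − 2| < δ ⇒ |(-3u - 6)/(u + 8) + 6/5| < ε.
Combining over a common denominator, (-3u - 6)/(u + 8) + 6/5 = [(-3u - 6)·10 − (-12)·(u + 8)] / [10·(u + 8)] = -18(u − 2) / (10(u + 8)).
So |(-3u - 6)/(u + 8) + 6/5| = 18|u − 2| / (10·|u + 8|).
Require δ ≤ 5, so |u + 8| ≥ |10| − |u − 2| > 10 − 5 = 5.
Hence |(-3u - 6)/(u + 8) + 6/5| < 18|u − 2|/(10·5) = (9/25)|u − 2|, which is < ε once |u − 2| < (25/9)ε.
Take δ = min(5, (25/9)ε). Then 0 < |u − 2| < δ forces both bounds, so |(-3u - 6)/(u + 8) + 6/5| < ε.

δ = min(5, (25/9)ε)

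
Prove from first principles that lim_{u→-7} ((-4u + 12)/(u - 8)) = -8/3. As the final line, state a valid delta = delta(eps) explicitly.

Let eps > 0. We want delta > 0 with 0 < |u + 7| < delta ⇒ |(-4u + 12)/(u - 8) + 8/3| < eps.
Combining over a common denominator, (-4u + 12)/(u - 8) + 8/3 = [(-4u + 12)·(-15) − 40·(u - 8)] / [(-15)·(u - 8)] = 20(u + 7) / ((-15)(u - 8)).
So |(-4u + 12)/(u - 8) + 8/3| = 20|u + 7| / (15·|u − 8|).
Restrict delta ≤ 15/2. Then |u + 7| < 15/2 gives |u − 8| = |(u + 7) + (-15)| ≥ 15 − 15/2 = 15/2.
Hence |(-4u + 12)/(u - 8) + 8/3| < 20|u + 7|/(15·(15/2)) = (8/45)|u + 7|, which is < eps once |u + 7| < (45/8)eps.
Take delta = min(15/2, (45/8)eps). Then 0 < |u + 7| < delta forces both bounds, so |(-4u + 12)/(u - 8) + 8/3| < eps.

delta = min(15/2, (45/8)eps)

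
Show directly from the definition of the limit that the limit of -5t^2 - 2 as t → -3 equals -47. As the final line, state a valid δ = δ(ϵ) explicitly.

Let ϵ > 0. We want δ > 0 such that 0 < |t + 3| < δ implies |(-5t^2 - 2) + 47| < ϵ.
(-5t^2 - 2) + 47 = -5t^2 + 45 = (t + 3)(-5t + 15).
So |(-5t^2 - 2) + 47| = |t + 3|·|-5t + 15|.
Assume first that |t + 3| < 2, so |t| < 5. Then |-5t + 15| ≤ 5·5 + 15 = 40.
Hence |(-5t^2 - 2) + 47| ≤ 40|t + 3| < ϵ provided |t + 3| < ϵ/40.
Choosing δ = min(2, ϵ/40) ensures both conditions, hence |(-5t^2 - 2) + 47| < ϵ.

δ = min(2, ϵ/40)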